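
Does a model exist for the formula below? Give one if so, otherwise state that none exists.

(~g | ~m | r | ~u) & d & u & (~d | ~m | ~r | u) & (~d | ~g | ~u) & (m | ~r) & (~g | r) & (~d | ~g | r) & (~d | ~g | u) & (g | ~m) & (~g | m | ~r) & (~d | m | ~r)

Unit clause (d) forces d = True.
Unit clause (u) forces u = True.
In (~d | ~g | ~u) only ~g is left, so g = False.
In (g | ~m) only ~m is left, so m = False.
In (~d | m | ~r) only ~r is left, so r = False.
All clauses satisfied.

g=F; u=T; d=T; r=F; m=F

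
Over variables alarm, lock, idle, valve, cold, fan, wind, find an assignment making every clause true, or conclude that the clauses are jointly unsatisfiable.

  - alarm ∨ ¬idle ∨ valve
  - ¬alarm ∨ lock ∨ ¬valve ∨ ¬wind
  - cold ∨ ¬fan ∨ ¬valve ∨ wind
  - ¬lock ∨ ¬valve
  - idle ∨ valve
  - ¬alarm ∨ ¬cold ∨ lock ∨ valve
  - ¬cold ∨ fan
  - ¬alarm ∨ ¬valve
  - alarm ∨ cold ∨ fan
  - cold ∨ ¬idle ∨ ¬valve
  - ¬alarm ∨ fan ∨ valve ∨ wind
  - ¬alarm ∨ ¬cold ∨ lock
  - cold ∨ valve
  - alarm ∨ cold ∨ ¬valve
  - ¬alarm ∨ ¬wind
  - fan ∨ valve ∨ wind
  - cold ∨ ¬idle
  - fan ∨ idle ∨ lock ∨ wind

alarm = True, lock = True, idle = True, valve = False, cold = True, fan = True, wind = False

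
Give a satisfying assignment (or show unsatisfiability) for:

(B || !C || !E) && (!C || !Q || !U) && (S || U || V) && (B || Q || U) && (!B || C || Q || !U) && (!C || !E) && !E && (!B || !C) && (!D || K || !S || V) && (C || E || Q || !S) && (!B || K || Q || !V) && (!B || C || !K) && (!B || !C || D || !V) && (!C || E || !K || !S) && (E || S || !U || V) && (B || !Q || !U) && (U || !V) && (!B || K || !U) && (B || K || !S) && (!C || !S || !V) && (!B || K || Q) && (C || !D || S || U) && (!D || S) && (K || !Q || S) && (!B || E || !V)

Unit clause (!E) forces E = False.
Set D = False.
Set C = False.
Set Q = True.
Set K = True.
  then (!B || C || !K) forces B = False.
  then (B || !Q || !U) forces U = False.
  then (U || !V) forces V = False.
  then (S || U || V) forces S = True.
All clauses satisfied.

E: False; D: False; C: False; Q: True; K: True; U: False; B: False; S: True; V: False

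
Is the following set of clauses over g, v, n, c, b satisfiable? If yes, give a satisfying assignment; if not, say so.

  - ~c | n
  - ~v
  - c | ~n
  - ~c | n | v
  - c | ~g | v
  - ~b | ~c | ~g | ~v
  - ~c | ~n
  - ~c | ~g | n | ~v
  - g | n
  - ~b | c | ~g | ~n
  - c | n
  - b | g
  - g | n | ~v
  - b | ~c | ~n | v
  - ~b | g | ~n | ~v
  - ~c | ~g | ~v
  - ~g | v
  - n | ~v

Case v = True:
  Clause (~v) is falsified — contradiction.
Case v = False:
  (~g | v) forces g = False.
  (g | n) forces n = True.
  (c | ~n) forces c = True.
  Clause (~c | ~n) is falsified — contradiction.
Both cases fail, so the formula is unsatisfiable.

Unsatisfiable — no assignment works.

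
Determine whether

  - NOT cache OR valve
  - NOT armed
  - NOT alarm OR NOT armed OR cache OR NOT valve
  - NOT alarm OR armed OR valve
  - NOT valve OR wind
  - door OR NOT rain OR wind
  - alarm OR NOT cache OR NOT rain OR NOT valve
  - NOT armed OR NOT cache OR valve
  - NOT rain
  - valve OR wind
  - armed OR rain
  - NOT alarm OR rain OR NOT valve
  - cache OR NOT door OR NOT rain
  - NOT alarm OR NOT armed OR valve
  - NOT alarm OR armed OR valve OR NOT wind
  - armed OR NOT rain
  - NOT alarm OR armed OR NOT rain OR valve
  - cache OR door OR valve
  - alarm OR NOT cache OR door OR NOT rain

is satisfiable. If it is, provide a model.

Case rain = True:
  Clause (NOT rain) is falsified — contradiction.
Case rain = False:
  (NOT armed) forces armed = False.
  Clause (armed OR rain) is falsified — contradiction.
Both cases fail, so the formula is unsatisfiable.

UNSATISFIABLE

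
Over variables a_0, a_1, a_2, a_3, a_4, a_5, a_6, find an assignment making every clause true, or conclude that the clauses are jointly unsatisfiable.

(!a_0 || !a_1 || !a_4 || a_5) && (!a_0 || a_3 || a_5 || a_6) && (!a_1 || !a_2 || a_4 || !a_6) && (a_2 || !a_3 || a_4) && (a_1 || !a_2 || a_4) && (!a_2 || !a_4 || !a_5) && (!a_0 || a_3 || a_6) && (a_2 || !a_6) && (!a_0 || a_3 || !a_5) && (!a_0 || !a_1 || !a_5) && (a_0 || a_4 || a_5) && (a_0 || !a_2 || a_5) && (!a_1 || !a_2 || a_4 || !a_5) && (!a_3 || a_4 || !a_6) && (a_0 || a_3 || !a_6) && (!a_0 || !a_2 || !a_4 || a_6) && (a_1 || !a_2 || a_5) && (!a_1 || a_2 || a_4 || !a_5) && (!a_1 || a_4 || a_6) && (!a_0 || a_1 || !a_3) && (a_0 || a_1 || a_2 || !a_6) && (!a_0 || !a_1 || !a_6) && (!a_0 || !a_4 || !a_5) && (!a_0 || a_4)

a_0: False; a_1: False; a_2: False; a_3: False; a_4: True; a_5: False; a_6: False

Set a_0 = False.
Set a_1 = False.
Try a_2 = True:
  (a_1 || !a_2 || a_4) forces a_4 = True.
  (!a_2 || !a_4 || !a_5) forces a_5 = False.
  clause (a_0 || !a_2 || a_5) is falsified — backtrack.
So a_2 = False.
  then (a_2 || !a_6) forces a_6 = False.
Set a_3 = False.
Set a_4 = True.
Set a_5 = False.
All clauses satisfied.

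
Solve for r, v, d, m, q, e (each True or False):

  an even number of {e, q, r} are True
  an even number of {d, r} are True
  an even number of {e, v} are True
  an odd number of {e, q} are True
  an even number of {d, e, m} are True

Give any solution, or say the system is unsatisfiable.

r=T, v=T, d=T, m=F, q=F, e=T

{e, q, r}: 2 true → even ✓
{d, r}: 2 true → even ✓
{e, v}: 2 true → even ✓
{e, q}: 1 true → odd ✓
{d, e, m}: 2 true → even ✓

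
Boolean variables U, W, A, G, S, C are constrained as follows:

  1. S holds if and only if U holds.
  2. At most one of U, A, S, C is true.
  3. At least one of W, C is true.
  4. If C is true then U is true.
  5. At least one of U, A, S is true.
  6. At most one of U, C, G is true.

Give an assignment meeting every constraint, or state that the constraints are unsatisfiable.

U: False; W: True; A: True; G: False; S: False; C: False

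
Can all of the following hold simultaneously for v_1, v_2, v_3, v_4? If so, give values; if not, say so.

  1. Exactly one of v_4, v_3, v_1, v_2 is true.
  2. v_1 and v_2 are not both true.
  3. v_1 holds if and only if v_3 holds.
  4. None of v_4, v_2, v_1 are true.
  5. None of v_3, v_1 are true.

Case v_2 = True:
  Constraint (4) is violated (v_2=T) — contradiction.
Case v_2 = False:
  (4) forces v_4 = False.
  (4) forces v_1 = False.
  (1) with v_4=F, v_1=F, v_2=F forces v_3 = True.
  Constraint (3) is violated (v_1=F, v_3=T) — contradiction.
Both cases fail — unsatisfiable.

The formula is unsatisfiable.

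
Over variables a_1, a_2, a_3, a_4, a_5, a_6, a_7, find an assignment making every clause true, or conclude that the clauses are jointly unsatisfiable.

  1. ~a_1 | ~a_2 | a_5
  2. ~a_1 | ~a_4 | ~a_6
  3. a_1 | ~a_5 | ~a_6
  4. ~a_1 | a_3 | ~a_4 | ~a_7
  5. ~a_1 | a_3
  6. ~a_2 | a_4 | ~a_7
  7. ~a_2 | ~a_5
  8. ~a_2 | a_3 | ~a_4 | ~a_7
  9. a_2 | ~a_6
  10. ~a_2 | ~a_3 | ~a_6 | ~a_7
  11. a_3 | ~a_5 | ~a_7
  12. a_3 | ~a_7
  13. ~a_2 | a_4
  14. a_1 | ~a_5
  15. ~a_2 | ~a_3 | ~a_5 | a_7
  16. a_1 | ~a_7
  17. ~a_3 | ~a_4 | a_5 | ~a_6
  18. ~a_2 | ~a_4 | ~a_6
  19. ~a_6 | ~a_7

a_1 = False, a_2 = False, a_3 = True, a_4 = False, a_5 = False, a_6 = False, a_7 = False

Set a_1 = False.
  then (a_1 | ~a_5) forces a_5 = False.
  then (a_1 | ~a_7) forces a_7 = False.
Set a_2 = False.
  then (a_2 | ~a_6) forces a_6 = False.
Set a_3 = True.
Set a_4 = False.
All clauses satisfied.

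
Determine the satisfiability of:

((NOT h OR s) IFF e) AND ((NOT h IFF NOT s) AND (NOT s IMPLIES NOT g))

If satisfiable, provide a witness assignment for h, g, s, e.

h = True; g = True; s = True; e = True

  (NOT h OR s) IFF e = True
    NOT h OR s = True
      NOT h = False
  (NOT h IFF NOT s) AND (NOT s IMPLIES NOT g) = True
    NOT h IFF NOT s = True
      NOT h = False
      NOT s = False
    NOT s IMPLIES NOT g = True
      NOT s = False
      NOT g = False
Both conjuncts True, so the formula holds.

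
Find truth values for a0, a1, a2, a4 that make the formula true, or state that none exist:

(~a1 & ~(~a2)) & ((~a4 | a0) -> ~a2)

a0=F, a1=F, a2=T, a4=T

  ~a1 & ~(~a2) = True
    ~a1 = True
    ~(~a2) = True
      ~a2 = False
  (~a4 | a0) -> ~a2 = True
    ~a4 | a0 = False
      ~a4 = False
    ~a2 = False
Both conjuncts True, so the formula holds.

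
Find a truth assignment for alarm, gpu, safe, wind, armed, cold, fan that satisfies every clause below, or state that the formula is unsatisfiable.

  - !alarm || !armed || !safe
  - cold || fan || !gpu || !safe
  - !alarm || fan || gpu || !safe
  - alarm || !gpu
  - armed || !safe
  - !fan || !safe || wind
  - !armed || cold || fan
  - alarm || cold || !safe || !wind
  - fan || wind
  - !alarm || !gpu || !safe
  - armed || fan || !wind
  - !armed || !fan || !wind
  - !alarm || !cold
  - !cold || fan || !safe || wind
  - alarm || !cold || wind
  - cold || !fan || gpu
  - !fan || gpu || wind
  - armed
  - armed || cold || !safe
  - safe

alarm = False, gpu = False, safe = True, wind = True, armed = True, cold = True, fan = False

Unit clause (armed) forces armed = True.
Unit clause (safe) forces safe = True.
In (!alarm || !armed || !safe) only !alarm is left, so alarm = False.
In (alarm || !gpu) only !gpu is left, so gpu = False.
Try wind = False:
  (!fan || !safe || wind) forces fan = False.
  clause (fan || wind) is falsified — backtrack.
So wind = True.
  then (alarm || cold || !safe || !wind) forces cold = True.
  then (!armed || !fan || !wind) forces fan = False.
All clauses satisfied.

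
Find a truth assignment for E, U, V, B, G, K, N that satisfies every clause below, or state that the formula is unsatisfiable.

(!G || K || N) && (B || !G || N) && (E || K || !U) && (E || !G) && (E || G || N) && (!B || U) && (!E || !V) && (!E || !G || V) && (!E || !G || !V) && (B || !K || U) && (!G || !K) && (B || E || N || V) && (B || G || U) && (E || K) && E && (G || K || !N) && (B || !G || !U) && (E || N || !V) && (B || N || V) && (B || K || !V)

E: True; U: True; V: False; B: True; G: False; K: False; N: False

Unit clause (E) forces E = True.
In (!E || !V) only !V is left, so V = False.
In (!E || !G || V) only !G is left, so G = False.
Try U = False:
  (!B || U) forces B = False.
  clause (B || G || U) is falsified — backtrack.
So U = True.
Set B = True.
Set K = False.
  then (G || K || !N) forces N = False.
All clauses satisfied.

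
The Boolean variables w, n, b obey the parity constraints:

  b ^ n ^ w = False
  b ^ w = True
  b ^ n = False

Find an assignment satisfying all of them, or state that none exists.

w = False; n = True; b = True

b ^ n ^ w = T ^ T ^ F = False ✓
b ^ w = T ^ F = True ✓
b ^ n = T ^ T = False ✓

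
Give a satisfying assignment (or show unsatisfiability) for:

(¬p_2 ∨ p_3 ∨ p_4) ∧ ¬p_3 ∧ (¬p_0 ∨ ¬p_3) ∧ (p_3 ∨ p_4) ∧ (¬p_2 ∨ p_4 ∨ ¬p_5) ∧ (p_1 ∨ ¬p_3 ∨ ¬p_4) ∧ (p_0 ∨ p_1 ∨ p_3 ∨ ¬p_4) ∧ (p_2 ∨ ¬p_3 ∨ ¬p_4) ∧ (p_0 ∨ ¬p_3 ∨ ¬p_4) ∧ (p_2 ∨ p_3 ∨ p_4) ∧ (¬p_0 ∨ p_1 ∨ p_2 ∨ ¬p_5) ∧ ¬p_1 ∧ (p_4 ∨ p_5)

Unit clause (¬p_3) forces p_3 = False.
In (p_3 ∨ p_4) only p_4 is left, so p_4 = True.
Unit clause (¬p_1) forces p_1 = False.
In (p_0 ∨ p_1 ∨ p_3 ∨ ¬p_4) only p_0 is left, so p_0 = True.
Set p_2 = True.
Set p_5 = True.
All clauses satisfied.

p_0=T, p_1=F, p_2=T, p_3=F, p_4=T, p_5=T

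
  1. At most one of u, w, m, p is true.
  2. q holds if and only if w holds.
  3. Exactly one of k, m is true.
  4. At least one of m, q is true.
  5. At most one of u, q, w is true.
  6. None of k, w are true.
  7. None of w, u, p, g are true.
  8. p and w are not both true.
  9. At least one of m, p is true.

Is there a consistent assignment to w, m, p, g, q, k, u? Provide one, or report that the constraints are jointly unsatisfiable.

w = False, m = True, p = False, g = False, q = False, k = False, u = False

  (1) {u, w, m, p}: 1 true — at most one ✓
  (2) q=F, w=F — same ✓
  (3) {k, m}: 1 true — exactly one ✓
  (4) {m, q}: 1 true — at least one ✓
  (5) {u, q, w}: 0 true — at most one ✓
  (6) {k, w}: 0 true — none ✓
  (7) {w, u, p, g}: 0 true — none ✓
  (8) p=F, w=F — not both ✓
  (9) {m, p}: 1 true — at least one ✓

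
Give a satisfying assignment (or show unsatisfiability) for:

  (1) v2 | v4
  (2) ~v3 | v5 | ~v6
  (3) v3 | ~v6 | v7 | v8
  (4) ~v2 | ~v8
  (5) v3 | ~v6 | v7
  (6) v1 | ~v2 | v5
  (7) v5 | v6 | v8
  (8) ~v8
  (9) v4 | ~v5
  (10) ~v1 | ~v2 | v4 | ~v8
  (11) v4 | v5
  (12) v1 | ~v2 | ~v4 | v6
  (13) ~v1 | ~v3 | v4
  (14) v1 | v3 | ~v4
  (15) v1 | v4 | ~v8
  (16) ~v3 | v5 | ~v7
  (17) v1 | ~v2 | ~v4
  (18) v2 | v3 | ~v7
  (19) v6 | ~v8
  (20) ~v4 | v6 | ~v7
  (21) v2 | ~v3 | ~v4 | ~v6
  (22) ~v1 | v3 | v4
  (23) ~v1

Unit clause (~v8) forces v8 = False.
Unit clause (~v1) forces v1 = False.
Try v2 = True:
  (v1 | ~v2 | v5) forces v5 = True.
  (v4 | ~v5) forces v4 = True.
  clause (v1 | ~v2 | ~v4) is falsified — backtrack.
So v2 = False.
  then (v2 | v4) forces v4 = True.
  then (v1 | v3 | ~v4) forces v3 = True.
  then (v2 | ~v3 | ~v4 | ~v6) forces v6 = False.
  then (v5 | v6 | v8) forces v5 = True.
  then (~v4 | v6 | ~v7) forces v7 = False.
All clauses satisfied.

v1: False, v2: False, v3: True, v4: True, v5: True, v6: False, v7: False, v8: False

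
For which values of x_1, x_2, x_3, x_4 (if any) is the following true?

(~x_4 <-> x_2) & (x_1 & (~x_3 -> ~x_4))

x_1 = True; x_2 = True; x_3 = True; x_4 = False

  ~x_4 <-> x_2 = True
    ~x_4 = True
  x_1 & (~x_3 -> ~x_4) = True
    ~x_3 -> ~x_4 = True
      ~x_3 = False
      ~x_4 = True
Both conjuncts True, so the formula holds.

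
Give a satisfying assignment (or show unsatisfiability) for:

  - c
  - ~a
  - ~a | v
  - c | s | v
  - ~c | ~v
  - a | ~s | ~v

Unit clause (c) forces c = True.
Unit clause (~a) forces a = False.
In (~c | ~v) only ~v is left, so v = False.
Set s = True.
All clauses satisfied.

s = True; c = True; v = False; a = False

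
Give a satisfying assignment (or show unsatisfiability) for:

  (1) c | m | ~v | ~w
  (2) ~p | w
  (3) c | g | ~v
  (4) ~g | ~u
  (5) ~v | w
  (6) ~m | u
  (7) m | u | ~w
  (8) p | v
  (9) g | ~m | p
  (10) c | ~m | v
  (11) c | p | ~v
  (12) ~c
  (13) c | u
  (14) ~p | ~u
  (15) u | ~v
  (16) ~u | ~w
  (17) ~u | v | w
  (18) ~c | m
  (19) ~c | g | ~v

The formula is unsatisfiable.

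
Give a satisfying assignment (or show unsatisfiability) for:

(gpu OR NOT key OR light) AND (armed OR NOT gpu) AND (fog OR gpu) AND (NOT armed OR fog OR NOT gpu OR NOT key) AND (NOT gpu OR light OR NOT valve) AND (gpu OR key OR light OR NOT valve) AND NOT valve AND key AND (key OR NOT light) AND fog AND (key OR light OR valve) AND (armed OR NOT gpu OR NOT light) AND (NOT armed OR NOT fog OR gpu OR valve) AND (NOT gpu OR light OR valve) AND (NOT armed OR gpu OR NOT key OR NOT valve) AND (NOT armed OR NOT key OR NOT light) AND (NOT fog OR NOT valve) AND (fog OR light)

Unit clause (NOT valve) forces valve = False.
Unit clause (key) forces key = True.
Unit clause (fog) forces fog = True.
Try armed = True:
  (NOT armed OR NOT fog OR gpu OR valve) forces gpu = True.
  (NOT gpu OR light OR valve) forces light = True.
  clause (NOT armed OR NOT key OR NOT light) is falsified — backtrack.
So armed = False.
  then (armed OR NOT gpu) forces gpu = False.
  then (gpu OR NOT key OR light) forces light = True.
All clauses satisfied.

key=T, armed=F, light=T, fog=T, valve=F, gpu=F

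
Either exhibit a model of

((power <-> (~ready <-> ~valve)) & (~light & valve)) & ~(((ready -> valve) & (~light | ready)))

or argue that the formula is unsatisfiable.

Case valve = True: the formula simplifies to ((power <-> ready) & ~light) & ~((~light | ready)).
  light = True: the conjunct ~light is False.
  light = False: the conjunct ~((~light | ready)) becomes ~((True | ready)) = False.
Case valve = False: the conjunct valve is False.
Both cases fail — unsatisfiable.

The formula is unsatisfiable.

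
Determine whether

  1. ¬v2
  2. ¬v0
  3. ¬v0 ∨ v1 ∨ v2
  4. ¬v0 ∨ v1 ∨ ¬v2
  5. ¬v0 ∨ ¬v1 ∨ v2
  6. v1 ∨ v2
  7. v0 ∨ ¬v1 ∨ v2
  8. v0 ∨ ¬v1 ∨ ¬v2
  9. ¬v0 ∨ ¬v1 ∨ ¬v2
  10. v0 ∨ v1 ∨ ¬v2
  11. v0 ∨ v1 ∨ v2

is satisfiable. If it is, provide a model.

Case v0 = True:
  Clause (¬v0) is falsified — contradiction.
Case v0 = False:
  (¬v2) forces v2 = False.
  (v1 ∨ v2) forces v1 = True.
  Clause (v0 ∨ ¬v1 ∨ v2) is falsified — contradiction.
Both cases fail, so the formula is unsatisfiable.

Unsatisfiable — no assignment works.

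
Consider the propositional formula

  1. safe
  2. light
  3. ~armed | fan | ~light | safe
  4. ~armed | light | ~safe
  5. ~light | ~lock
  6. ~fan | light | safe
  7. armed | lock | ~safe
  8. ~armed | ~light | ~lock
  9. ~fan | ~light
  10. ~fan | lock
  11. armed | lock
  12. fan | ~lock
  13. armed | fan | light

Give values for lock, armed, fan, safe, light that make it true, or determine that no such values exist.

Unit clause (safe) forces safe = True.
Unit clause (light) forces light = True.
In (~light | ~lock) only ~lock is left, so lock = False.
In (armed | lock | ~safe) only armed is left, so armed = True.
In (~fan | ~light) only ~fan is left, so fan = False.
All clauses satisfied.

lock=F, armed=T, fan=F, safe=T, light=T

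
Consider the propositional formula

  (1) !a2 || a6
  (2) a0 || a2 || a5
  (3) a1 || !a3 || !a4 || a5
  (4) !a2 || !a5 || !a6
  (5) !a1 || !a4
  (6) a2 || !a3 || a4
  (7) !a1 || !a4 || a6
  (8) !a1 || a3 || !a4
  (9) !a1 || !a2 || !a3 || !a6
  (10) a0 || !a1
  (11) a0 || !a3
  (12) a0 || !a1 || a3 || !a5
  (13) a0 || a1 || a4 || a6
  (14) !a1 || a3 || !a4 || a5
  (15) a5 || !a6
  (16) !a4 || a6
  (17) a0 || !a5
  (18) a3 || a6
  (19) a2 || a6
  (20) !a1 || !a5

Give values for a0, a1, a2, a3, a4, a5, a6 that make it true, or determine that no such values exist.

Set a0 = True.
Try a1 = True:
  (!a1 || !a4) forces a4 = False.
  (!a1 || !a5) forces a5 = False.
  (a5 || !a6) forces a6 = False.
  (!a2 || a6) forces a2 = False.
  clause (a2 || a6) is falsified — backtrack.
So a1 = False.
Set a2 = False.
  then (a2 || a6) forces a6 = True.
  then (a5 || !a6) forces a5 = True.
Set a3 = False.
Set a4 = True.
All clauses satisfied.

a0: True, a1: False, a2: False, a3: False, a4: True, a5: True, a6: True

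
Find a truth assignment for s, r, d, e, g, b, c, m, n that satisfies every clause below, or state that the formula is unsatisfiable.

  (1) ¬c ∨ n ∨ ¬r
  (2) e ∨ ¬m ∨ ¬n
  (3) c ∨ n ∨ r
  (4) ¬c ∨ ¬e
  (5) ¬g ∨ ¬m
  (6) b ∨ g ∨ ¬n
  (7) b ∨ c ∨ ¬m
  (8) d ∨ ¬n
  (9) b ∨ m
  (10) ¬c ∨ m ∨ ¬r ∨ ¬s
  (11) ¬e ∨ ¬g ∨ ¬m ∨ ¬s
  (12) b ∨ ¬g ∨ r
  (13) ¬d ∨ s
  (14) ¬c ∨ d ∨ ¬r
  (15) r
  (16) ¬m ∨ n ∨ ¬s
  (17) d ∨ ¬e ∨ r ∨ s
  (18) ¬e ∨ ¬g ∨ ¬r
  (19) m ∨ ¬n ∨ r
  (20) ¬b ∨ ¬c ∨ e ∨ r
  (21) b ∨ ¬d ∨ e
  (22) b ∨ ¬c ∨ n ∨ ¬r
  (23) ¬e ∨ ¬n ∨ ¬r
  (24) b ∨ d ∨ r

s: True, r: True, d: True, e: False, g: True, b: True, c: False, m: False, n: False

Unit clause (r) forces r = True.
Set s = True.
Set d = True.
Set e = False.
  then (b ∨ ¬d ∨ e) forces b = True.
Set g = True.
  then (¬g ∨ ¬m) forces m = False.
  then (¬c ∨ m ∨ ¬r ∨ ¬s) forces c = False.
Set n = False.
All clauses satisfied.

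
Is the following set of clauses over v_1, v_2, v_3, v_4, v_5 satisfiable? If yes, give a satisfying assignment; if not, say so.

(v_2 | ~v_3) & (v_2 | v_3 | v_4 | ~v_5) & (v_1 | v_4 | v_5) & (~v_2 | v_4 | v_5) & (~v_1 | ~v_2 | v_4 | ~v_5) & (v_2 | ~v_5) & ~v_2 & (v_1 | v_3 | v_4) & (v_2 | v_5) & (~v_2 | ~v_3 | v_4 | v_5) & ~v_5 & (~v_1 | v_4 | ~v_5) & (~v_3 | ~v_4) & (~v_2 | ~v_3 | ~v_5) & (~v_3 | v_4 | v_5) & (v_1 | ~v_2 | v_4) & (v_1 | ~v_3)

No satisfying assignment exists.

Case v_5 = True:
  Clause (~v_5) is falsified — contradiction.
Case v_5 = False:
  (~v_2) forces v_2 = False.
  Clause (v_2 | v_5) is falsified — contradiction.
Both cases fail, so the formula is unsatisfiable.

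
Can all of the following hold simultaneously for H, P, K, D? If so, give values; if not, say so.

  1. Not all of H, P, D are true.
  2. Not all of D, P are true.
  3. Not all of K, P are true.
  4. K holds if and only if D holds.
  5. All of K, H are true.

H=T, P=F, K=T, D=T

  (1) {H, P, D}: 2/3 true — not all ✓
  (2) {D, P}: 1/2 true — not all ✓
  (3) {K, P}: 1/2 true — not all ✓
  (4) K=T, D=T — same ✓
  (5) {K, H}: all 2 true ✓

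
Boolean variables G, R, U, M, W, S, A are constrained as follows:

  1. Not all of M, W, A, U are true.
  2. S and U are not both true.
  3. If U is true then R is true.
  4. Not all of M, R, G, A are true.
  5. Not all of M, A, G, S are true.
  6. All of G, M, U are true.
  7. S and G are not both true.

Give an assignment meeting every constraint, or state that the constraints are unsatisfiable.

G = True, R = True, U = True, M = True, W = False, S = False, A = False

  (1) {M, W, A, U}: 2/4 true — not all ✓
  (2) S=F, U=T — not both ✓
  (3) U=T ⇒ R: T ✓
  (4) {M, R, G, A}: 3/4 true — not all ✓
  (5) {M, A, G, S}: 2/4 true — not all ✓
  (6) {G, M, U}: all 3 true ✓
  (7) S=F, G=T — not both ✓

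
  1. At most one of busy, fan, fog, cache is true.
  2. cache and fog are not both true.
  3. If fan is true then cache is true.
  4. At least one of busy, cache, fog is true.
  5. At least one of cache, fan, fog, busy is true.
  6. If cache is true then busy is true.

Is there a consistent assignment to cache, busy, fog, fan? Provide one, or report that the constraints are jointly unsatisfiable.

cache = False, busy = False, fog = True, fan = False

  (1) {busy, fan, fog, cache}: 1 true — at most one ✓
  (2) cache=F, fog=T — not both ✓
  (3) fan=F ⇒ cache: vacuous ✓
  (4) {busy, cache, fog}: 1 true — at least one ✓
  (5) {cache, fan, fog, busy}: 1 true — at least one ✓
  (6) cache=F ⇒ busy: vacuous ✓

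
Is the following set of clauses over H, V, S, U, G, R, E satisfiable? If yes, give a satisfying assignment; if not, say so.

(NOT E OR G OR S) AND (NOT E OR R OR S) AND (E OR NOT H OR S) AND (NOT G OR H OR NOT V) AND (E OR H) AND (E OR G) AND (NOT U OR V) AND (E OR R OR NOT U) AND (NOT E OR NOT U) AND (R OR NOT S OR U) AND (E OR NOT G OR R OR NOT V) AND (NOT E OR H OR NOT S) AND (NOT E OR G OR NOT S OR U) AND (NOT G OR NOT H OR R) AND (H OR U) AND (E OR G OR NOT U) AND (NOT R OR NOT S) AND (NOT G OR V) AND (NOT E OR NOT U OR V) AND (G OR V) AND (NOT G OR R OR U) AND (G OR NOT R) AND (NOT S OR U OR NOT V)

H = True, V = True, S = False, U = False, G = True, R = True, E = True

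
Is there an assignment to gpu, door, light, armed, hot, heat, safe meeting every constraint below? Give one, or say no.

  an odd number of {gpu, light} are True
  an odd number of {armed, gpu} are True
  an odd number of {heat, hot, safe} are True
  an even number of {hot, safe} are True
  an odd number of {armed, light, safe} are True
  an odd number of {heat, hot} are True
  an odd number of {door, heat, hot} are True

Adding constraints 1, 2, 3, 5, 6 mod 2: every variable appears an even number of times on the left, so the left side is 0.
But the right sides sum to 1 (mod 2). 0 ≠ 1 — the system is inconsistent.

Unsatisfiable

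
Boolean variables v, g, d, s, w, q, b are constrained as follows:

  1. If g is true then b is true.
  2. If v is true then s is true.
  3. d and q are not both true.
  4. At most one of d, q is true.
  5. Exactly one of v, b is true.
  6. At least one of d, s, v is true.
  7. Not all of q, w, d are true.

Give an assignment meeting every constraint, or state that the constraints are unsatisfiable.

v = True; g = False; d = False; s = True; w = True; q = True; b = False

  (1) g=F ⇒ b: vacuous ✓
  (2) v=T ⇒ s: T ✓
  (3) d=F, q=T — not both ✓
  (4) {d, q}: 1 true — at most one ✓
  (5) {v, b}: 1 true — exactly one ✓
  (6) {d, s, v}: 2 true — at least one ✓
  (7) {q, w, d}: 2/3 true — not all ✓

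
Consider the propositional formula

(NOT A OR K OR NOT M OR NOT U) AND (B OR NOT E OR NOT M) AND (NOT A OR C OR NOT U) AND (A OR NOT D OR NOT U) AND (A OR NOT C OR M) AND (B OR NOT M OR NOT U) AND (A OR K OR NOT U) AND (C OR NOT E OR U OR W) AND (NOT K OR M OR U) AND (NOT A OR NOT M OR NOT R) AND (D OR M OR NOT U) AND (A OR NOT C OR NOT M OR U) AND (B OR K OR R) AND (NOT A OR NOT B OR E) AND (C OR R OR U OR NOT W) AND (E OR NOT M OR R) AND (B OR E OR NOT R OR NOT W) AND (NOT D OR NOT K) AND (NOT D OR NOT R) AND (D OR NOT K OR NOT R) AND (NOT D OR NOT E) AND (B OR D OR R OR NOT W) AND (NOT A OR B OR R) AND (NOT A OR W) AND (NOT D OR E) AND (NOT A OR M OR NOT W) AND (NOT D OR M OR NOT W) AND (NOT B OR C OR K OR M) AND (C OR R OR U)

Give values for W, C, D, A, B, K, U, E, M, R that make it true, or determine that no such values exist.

Set W = True.
Set C = False.
Set D = False.
Set A = False.
Set B = True.
Set K = True.
  then (D OR NOT K OR NOT R) forces R = False.
  then (C OR R OR U) forces U = True.
  then (D OR M OR NOT U) forces M = True.
  then (E OR NOT M OR R) forces E = True.
All clauses satisfied.

W = True; C = False; D = False; A = False; B = True; K = True; U = True; E = True; M = True; R = False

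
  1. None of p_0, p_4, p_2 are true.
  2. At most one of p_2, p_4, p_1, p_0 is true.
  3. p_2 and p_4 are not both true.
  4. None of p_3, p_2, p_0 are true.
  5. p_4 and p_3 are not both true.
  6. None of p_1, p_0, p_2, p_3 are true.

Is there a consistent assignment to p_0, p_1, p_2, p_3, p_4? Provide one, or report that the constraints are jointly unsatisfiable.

p_0 = False, p_1 = False, p_2 = False, p_3 = False, p_4 = False

  (1) {p_0, p_4, p_2}: 0 true — none ✓
  (2) {p_2, p_4, p_1, p_0}: 0 true — at most one ✓
  (3) p_2=F, p_4=F — not both ✓
  (4) {p_3, p_2, p_0}: 0 true — none ✓
  (5) p_4=F, p_3=F — not both ✓
  (6) {p_1, p_0, p_2, p_3}: 0 true — none ✓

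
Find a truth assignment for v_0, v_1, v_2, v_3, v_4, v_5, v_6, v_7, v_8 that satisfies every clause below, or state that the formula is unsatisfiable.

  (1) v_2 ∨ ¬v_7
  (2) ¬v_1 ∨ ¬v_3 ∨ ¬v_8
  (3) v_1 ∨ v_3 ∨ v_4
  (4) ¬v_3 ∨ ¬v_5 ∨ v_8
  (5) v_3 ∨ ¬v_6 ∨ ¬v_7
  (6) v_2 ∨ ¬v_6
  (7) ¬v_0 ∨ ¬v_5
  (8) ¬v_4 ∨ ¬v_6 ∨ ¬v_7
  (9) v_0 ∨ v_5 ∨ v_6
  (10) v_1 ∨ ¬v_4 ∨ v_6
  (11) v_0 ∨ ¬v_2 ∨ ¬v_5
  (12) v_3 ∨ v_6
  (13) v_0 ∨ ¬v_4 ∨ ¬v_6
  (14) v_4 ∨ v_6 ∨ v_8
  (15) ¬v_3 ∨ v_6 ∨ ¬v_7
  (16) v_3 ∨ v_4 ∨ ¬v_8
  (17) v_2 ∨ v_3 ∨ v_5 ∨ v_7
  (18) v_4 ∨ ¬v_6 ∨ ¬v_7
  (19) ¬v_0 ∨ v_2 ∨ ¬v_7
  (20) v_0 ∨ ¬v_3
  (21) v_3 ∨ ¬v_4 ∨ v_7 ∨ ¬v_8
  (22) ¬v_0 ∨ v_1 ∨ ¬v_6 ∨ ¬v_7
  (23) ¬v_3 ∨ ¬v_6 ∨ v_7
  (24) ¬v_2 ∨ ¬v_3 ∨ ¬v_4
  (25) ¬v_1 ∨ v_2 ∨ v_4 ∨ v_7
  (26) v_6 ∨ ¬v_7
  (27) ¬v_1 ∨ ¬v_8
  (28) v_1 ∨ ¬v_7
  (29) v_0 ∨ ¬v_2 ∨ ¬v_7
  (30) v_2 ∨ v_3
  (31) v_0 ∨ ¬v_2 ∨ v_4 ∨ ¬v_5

v_0 = False, v_1 = True, v_2 = True, v_3 = False, v_4 = False, v_5 = False, v_6 = True, v_7 = False, v_8 = False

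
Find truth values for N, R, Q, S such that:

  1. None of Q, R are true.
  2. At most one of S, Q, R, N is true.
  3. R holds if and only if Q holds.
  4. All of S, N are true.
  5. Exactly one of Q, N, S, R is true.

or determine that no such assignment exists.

Case R = True:
  Constraint (1) is violated (R=T) — contradiction.
Case R = False:
  (1) forces Q = False.
  (4) forces S = True.
  (2) with S=T forces N = False.
  Constraint (4) is violated (N=F) — contradiction.
Both cases fail — unsatisfiable.

Unsatisfiable — no assignment works.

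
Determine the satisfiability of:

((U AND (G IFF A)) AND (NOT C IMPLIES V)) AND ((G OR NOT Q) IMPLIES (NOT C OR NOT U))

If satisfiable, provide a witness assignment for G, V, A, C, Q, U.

G = False, V = True, A = False, C = False, Q = False, U = True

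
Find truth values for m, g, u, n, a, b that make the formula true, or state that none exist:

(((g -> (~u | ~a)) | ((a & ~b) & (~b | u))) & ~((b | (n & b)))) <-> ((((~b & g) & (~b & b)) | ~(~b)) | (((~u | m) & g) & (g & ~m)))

m: False, g: True, u: False, n: False, a: False, b: False

  (((g -> (~u | ~a)) | ((a & ~b) & (~b | u))) & ~((b | (n & b)))) <-> ((((~b & g) & (~b & b)) | ~(~b)) | (((~u | m) & g) & (g & ~m))) = True
    ((g -> (~u | ~a)) | ((a & ~b) & (~b | u))) & ~((b | (n & b))) = True
      (g -> (~u | ~a)) | ((a & ~b) & (~b | u)) = True
        g -> (~u | ~a) = True
          ~u | ~a = True
            ~u = True
            ~a = True
        (a & ~b) & (~b | u) = False
          a & ~b = False
            ~b = True
          ~b | u = True
            ~b = True
      ~((b | (n & b))) = True
        b | (n & b) = False
          n & b = False
    (((~b & g) & (~b & b)) | ~(~b)) | (((~u | m) & g) & (g & ~m)) = True
      ((~b & g) & (~b & b)) | ~(~b) = False
        (~b & g) & (~b & b) = False
          ~b & g = True
            ~b = True
          ~b & b = False
            ~b = True
        ~(~b) = False
          ~b = True
      ((~u | m) & g) & (g & ~m) = True
        (~u | m) & g = True
          ~u | m = True
            ~u = True
        g & ~m = True
          ~m = True
The formula evaluates to True.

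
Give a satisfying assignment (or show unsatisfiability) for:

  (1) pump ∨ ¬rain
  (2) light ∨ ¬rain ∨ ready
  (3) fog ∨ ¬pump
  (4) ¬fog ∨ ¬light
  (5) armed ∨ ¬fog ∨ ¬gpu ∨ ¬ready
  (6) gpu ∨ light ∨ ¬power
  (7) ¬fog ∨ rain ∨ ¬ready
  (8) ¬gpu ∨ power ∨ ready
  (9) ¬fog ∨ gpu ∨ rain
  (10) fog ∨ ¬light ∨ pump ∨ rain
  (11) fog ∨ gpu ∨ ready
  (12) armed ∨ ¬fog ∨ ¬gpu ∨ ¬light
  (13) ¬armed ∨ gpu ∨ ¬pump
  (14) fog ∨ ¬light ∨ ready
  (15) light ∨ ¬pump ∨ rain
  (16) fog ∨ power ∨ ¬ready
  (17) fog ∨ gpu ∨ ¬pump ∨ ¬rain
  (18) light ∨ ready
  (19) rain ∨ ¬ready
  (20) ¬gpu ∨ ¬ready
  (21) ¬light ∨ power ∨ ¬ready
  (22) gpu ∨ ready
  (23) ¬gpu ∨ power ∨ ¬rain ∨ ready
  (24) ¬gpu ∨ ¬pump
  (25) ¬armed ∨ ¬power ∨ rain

Set power = False.
Try pump = False:
  (pump ∨ ¬rain) forces rain = False.
  (rain ∨ ¬ready) forces ready = False.
  (¬gpu ∨ power ∨ ready) forces gpu = False.
  clause (gpu ∨ ready) is falsified — backtrack.
So pump = True.
  then (fog ∨ ¬pump) forces fog = True.
  then (¬fog ∨ ¬light) forces light = False.
  then (light ∨ ¬pump ∨ rain) forces rain = True.
  then (light ∨ ready) forces ready = True.
  then (¬gpu ∨ ¬ready) forces gpu = False.
  then (¬armed ∨ gpu ∨ ¬pump) forces armed = False.
All clauses satisfied.

power = False; pump = True; ready = True; armed = False; light = False; rain = True; gpu = False; fog = True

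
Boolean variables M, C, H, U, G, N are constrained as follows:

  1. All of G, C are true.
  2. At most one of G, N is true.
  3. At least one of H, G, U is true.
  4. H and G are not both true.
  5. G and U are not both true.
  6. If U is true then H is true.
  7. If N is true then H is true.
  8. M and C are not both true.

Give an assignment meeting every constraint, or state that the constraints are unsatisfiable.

M: False; C: True; H: False; U: False; G: True; N: False

  (1) {G, C}: all 2 true ✓
  (2) {G, N}: 1 true — at most one ✓
  (3) {H, G, U}: 1 true — at least one ✓
  (4) H=F, G=T — not both ✓
  (5) G=T, U=F — not both ✓
  (6) U=F ⇒ H: vacuous ✓
  (7) N=F ⇒ H: vacuous ✓
  (8) M=F, C=T — not both ✓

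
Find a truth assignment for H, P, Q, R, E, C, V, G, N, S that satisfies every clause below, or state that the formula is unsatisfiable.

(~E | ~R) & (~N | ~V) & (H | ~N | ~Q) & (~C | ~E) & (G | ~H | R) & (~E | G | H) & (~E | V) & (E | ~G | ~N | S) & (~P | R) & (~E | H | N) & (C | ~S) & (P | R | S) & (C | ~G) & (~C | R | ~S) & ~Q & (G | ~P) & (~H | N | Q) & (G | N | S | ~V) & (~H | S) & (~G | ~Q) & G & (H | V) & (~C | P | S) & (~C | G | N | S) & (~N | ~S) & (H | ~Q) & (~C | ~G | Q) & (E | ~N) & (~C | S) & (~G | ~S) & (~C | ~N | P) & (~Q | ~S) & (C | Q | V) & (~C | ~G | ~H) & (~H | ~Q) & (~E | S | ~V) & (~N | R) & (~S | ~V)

Case Q = True:
  Clause (~Q) is falsified — contradiction.
Case Q = False:
  (G) forces G = True.
  (C | ~G) forces C = True.
  Clause (~C | ~G | Q) is falsified — contradiction.
Both cases fail, so the formula is unsatisfiable.

Unsatisfiable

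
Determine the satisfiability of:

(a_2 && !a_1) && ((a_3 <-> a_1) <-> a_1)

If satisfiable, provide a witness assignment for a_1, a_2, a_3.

a_1=F; a_2=T; a_3=T

  a_2 && !a_1 = True
    !a_1 = True
  (a_3 <-> a_1) <-> a_1 = True
    a_3 <-> a_1 = False
Both conjuncts True, so the formula holds.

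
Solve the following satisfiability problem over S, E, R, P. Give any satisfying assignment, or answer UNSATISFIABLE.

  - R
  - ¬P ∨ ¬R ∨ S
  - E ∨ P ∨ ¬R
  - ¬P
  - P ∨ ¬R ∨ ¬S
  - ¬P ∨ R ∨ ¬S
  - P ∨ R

S: False, E: True, R: True, P: False

Unit clause (R) forces R = True.
Unit clause (¬P) forces P = False.
In (P ∨ ¬R ∨ ¬S) only ¬S is left, so S = False.
In (E ∨ P ∨ ¬R) only E is left, so E = True.
Check each clause:
  (R): R holds.
  (¬P ∨ ¬R ∨ S): ¬P holds.
  (E ∨ P ∨ ¬R): E holds.
  (¬P): ¬P holds.
  (P ∨ ¬R ∨ ¬S): ¬S holds.
  (¬P ∨ R ∨ ¬S): ¬P holds.
  (P ∨ R): R holds.
All clauses satisfied.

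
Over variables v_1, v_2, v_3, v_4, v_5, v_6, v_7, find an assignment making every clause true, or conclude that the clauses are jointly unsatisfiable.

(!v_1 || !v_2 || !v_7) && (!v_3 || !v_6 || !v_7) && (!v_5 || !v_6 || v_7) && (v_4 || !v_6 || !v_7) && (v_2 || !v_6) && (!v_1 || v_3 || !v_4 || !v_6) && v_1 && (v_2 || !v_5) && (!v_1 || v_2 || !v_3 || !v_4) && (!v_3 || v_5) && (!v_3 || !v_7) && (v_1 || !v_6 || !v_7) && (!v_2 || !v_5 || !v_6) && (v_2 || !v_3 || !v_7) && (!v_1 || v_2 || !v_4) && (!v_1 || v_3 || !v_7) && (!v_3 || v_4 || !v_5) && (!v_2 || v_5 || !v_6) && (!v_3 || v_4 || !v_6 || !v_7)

v_1: True; v_2: True; v_3: False; v_4: True; v_5: True; v_6: False; v_7: False

Unit clause (v_1) forces v_1 = True.
Set v_2 = True.
  then (!v_1 || !v_2 || !v_7) forces v_7 = False.
Set v_3 = False.
Set v_4 = True.
  then (!v_1 || v_3 || !v_4 || !v_6) forces v_6 = False.
Set v_5 = True.
All clauses satisfied.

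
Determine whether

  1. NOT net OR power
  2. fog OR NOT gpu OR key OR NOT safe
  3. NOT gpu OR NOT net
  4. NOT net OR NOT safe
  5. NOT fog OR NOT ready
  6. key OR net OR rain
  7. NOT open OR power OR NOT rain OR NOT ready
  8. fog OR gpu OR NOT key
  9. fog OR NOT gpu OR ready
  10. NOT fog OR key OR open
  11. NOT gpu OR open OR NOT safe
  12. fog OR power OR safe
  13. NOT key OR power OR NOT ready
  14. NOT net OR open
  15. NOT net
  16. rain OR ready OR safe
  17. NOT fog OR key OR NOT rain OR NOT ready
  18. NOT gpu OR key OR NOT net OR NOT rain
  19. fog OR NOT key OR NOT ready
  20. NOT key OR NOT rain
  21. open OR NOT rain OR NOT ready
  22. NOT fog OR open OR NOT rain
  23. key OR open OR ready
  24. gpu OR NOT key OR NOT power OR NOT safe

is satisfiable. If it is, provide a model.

open: True, net: False, safe: True, fog: True, power: True, ready: False, gpu: True, rain: True, key: False

Unit clause (NOT net) forces net = False.
Set open = True.
Set safe = True.
Set fog = True.
  then (NOT fog OR NOT ready) forces ready = False.
Set power = True.
Set gpu = True.
Set rain = True.
  then (NOT key OR NOT rain) forces key = False.
All clauses satisfied.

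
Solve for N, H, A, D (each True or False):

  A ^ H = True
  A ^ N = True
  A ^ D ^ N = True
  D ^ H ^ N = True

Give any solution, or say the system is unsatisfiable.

The formula is unsatisfiable.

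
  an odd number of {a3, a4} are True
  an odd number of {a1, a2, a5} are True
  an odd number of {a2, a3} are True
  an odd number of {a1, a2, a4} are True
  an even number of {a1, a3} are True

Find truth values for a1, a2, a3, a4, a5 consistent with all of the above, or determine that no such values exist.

a1 = True; a2 = False; a3 = True; a4 = False; a5 = False

{a3, a4}: 1 true → odd ✓
{a1, a2, a5}: 1 true → odd ✓
{a2, a3}: 1 true → odd ✓
{a1, a2, a4}: 1 true → odd ✓
{a1, a3}: 2 true → even ✓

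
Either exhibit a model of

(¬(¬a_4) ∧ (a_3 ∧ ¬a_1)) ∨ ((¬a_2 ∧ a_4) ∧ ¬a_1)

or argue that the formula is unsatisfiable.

a_1 = False; a_2 = True; a_3 = True; a_4 = True

  (¬(¬a_4) ∧ (a_3 ∧ ¬a_1)) ∨ ((¬a_2 ∧ a_4) ∧ ¬a_1) = True
    ¬(¬a_4) ∧ (a_3 ∧ ¬a_1) = True
      ¬(¬a_4) = True
        ¬a_4 = False
      a_3 ∧ ¬a_1 = True
        ¬a_1 = True
    (¬a_2 ∧ a_4) ∧ ¬a_1 = False
      ¬a_2 ∧ a_4 = False
        ¬a_2 = False
      ¬a_1 = True
The formula evaluates to True.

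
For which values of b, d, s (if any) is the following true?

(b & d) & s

b = True, d = True, s = True

  b & d = True
Both conjuncts True, so the formula holds.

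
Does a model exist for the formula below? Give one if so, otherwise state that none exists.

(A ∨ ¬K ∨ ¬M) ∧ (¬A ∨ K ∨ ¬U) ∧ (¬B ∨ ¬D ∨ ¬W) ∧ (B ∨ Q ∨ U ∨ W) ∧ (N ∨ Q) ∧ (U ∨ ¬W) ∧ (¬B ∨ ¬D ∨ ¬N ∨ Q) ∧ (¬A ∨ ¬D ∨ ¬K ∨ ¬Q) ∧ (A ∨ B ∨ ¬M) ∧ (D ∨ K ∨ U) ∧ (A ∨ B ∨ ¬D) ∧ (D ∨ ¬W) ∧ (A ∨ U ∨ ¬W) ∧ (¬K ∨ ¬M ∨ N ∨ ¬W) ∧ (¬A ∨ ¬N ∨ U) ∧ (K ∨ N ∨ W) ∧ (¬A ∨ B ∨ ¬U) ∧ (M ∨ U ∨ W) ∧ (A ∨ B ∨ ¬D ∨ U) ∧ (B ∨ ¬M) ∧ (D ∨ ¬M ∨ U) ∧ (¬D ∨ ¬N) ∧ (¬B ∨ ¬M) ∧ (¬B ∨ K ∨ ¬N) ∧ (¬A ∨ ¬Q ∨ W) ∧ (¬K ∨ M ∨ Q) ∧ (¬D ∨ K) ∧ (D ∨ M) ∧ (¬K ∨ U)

Set K = True.
  then (¬K ∨ U) forces U = True.
Set N = False.
  then (N ∨ Q) forces Q = True.
Try A = True:
  (¬A ∨ ¬D ∨ ¬K ∨ ¬Q) forces D = False.
  (D ∨ ¬W) forces W = False.
  clause (¬A ∨ ¬Q ∨ W) is falsified — backtrack.
So A = False.
  then (A ∨ ¬K ∨ ¬M) forces M = False.
  then (D ∨ M) forces D = True.
  then (A ∨ B ∨ ¬D) forces B = True.
  then (¬B ∨ ¬D ∨ ¬W) forces W = False.
All clauses satisfied.

K: True; N: False; Q: True; A: False; W: False; M: False; D: True; U: True; B: True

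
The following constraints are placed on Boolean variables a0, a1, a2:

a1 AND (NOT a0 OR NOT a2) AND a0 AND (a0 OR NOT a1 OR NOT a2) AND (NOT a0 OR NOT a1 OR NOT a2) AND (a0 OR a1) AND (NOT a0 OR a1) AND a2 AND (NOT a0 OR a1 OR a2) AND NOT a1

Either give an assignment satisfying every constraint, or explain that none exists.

The formula is unsatisfiable.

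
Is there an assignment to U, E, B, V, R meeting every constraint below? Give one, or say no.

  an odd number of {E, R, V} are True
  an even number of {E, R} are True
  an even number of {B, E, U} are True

U=T, E=T, B=F, V=T, R=T

{E, R, V}: 3 true → odd ✓
{E, R}: 2 true → even ✓
{B, E, U}: 2 true → even ✓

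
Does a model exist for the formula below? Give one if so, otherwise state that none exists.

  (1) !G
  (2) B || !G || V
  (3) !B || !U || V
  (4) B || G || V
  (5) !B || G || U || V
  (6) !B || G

U = False; G = False; V = True; B = False

Unit clause (!G) forces G = False.
In (!B || G) only !B is left, so B = False.
In (B || G || V) only V is left, so V = True.
Set U = False.
Check each clause:
  (!G): !G holds.
  (B || !G || V): !G holds.
  (!B || !U || V): !B holds.
  (B || G || V): V holds.
  (!B || G || U || V): !B holds.
  (!B || G): !B holds.
All clauses satisfied.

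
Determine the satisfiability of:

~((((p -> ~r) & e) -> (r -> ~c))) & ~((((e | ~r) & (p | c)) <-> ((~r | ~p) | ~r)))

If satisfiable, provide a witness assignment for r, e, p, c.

Case r = True: the formula simplifies to ~(((~p & e) -> ~c)) & ~(((e & (p | c)) <-> ~p)).
  p = True: the conjunct ~(((~p & e) -> ~c)) becomes ~((False -> ~c)) = False.
  p = False: simplifies to ~((e -> ~c)) & ~((e & c)).
    e = True: simplifies to ~(~c) & ~c.
      c = True: the conjunct ~c is False.
      c = False: the conjunct ~(~c) becomes ~(~False) = False.
    e = False: the conjunct ~((e -> ~c)) becomes ~((False -> ~c)) = False.
Case r = False: the conjunct ~((((p -> ~r) & e) -> (r -> ~c))) becomes ~((e -> True)) = False.
Both cases fail — unsatisfiable.

The formula is unsatisfiable.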